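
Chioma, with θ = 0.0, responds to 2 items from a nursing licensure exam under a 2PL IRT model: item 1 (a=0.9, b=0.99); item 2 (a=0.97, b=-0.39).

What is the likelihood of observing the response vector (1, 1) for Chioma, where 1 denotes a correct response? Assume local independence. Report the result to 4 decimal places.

P(θ) = 1 / (1 + exp(−a(θ − b)))
P_1 = 1/(1+e^{0.8910}) = 0.2909
P_2 = 1/(1+e^{-0.3783}) = 0.5935
L = P_1 × P_2 = 0.2909 × 0.5935 = 0.17264

0.1726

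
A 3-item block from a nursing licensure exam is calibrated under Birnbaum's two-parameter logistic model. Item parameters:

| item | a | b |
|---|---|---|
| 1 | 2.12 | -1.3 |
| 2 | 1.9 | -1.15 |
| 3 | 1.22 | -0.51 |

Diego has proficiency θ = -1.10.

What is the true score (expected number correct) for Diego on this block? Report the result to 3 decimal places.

1.456

P(θ) = 1 / (1 + exp(−a(θ − b)))
P_1 = 1/(1+e^{-0.4240}) = 0.6044
P_2 = 1/(1+e^{-0.0950}) = 0.5237
P_3 = 1/(1+e^{0.7198}) = 0.3274
E[score] = 0.6044 + 0.5237 + 0.3274 = 1.4556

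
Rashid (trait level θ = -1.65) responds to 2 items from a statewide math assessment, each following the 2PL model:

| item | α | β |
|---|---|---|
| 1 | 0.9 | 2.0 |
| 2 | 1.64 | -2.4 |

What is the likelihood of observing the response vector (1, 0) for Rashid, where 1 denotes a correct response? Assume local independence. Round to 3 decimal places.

0.008

P(θ) = 1 / (1 + exp(−α(θ − β)))
P_1 = 1/(1+e^{3.2850}) = 0.0361
P_2 = 1/(1+e^{-1.2300}) = 0.7738
L = P_1 × (1−P_2) = 0.0361 × 0.2262 = 0.00816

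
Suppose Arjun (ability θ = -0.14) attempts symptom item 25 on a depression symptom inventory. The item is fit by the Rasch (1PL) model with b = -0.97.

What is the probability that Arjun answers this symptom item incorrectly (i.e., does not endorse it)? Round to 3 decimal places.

P(θ) = 1 / (1 + exp(−(θ − b)))
Exponent: (-0.14 − (-0.97)) = 0.8300
1/(1 + e^{-0.8300}) = 0.6964
P = 0.6964
P(incorrect) = 1 − 0.6964 = 0.3036

0.304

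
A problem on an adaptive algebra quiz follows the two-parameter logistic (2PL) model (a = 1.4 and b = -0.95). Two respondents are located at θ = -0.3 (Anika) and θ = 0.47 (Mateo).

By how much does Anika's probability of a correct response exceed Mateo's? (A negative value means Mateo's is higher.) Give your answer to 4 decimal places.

-0.1665

P(θ) = 1 / (1 + exp(−a(θ − b)))
P(Anika) = 0.7130  [exponent 0.9100]
P(Mateo) = 0.8795  [exponent 1.9880]
Difference = 0.7130 − 0.8795 = -0.1665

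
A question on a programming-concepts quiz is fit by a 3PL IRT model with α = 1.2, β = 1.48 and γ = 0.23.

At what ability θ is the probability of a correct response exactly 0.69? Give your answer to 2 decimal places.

P(θ) = γ + (1 − γ) · 1 / (1 + exp(−α(θ − β)))
Remove guessing floor: (0.69 − 0.23)/(1 − 0.23) = 0.5974
logit = ln(0.5974/0.4026) = 0.3947
θ = β + logit/(α) = 1.48 + 0.3947/1.2000 = 1.8089

1.81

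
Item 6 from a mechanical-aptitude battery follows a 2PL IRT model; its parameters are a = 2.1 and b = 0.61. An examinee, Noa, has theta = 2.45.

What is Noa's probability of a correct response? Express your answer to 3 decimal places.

P(theta) = 1 / (1 + exp(−a(theta − b)))
Exponent: 2.1 × (2.45 − 0.61) = 3.8640
1/(1 + e^{-3.8640}) = 0.9794

0.979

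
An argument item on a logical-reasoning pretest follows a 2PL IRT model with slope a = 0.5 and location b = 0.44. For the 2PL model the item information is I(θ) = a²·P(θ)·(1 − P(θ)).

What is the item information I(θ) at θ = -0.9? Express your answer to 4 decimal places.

0.0560

P = 1/(1+e^{0.6700}) = 0.3385
P(1−P) = 0.3385 × 0.6615 = 0.2239
I = a² × P(1−P) = 0.5² × 0.2239 = 0.05598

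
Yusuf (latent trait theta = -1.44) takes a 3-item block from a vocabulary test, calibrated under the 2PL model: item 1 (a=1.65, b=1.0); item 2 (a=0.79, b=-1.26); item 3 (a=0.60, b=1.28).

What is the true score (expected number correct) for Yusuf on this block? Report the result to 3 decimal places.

P(theta) = 1 / (1 + exp(−a(theta − b)))
P_1 = 1/(1+e^{4.0260}) = 0.0175
P_2 = 1/(1+e^{0.1422}) = 0.4645
P_3 = 1/(1+e^{1.6320}) = 0.1636
E[score] = 0.0175 + 0.4645 + 0.1636 = 0.6456

0.646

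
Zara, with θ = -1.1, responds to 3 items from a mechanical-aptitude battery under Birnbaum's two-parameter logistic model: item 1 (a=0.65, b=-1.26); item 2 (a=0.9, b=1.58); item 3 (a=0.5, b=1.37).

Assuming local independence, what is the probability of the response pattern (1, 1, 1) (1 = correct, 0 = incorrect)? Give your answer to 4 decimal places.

P(θ) = 1 / (1 + exp(−a(θ − b)))
P_1 = 1/(1+e^{-0.1040}) = 0.5260
P_2 = 1/(1+e^{2.4120}) = 0.0823
P_3 = 1/(1+e^{1.2350}) = 0.2253
L = P_1 × P_2 × P_3 = 0.5260 × 0.0823 × 0.2253 = 0.00975

0.0097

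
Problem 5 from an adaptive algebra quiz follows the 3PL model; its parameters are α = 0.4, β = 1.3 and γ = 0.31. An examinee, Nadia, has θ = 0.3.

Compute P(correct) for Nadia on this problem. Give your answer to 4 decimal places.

0.5869

P(θ) = γ + (1 − γ) · 1 / (1 + exp(−α(θ − β)))
Exponent: 0.4 × (0.3 − 1.3) = -0.4000
1/(1 + e^{0.4000}) = 0.4013
P = 0.31 + 0.69 × 0.4013 = 0.5869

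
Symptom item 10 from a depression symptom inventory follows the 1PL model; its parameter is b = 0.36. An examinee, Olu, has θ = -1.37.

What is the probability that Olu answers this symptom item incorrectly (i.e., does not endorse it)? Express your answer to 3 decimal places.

0.849

P(θ) = 1 / (1 + exp(−(θ − b)))
Exponent: (-1.37 − 0.36) = -1.7300
1/(1 + e^{1.7300}) = 0.1506
P = 0.1506
P(incorrect) = 1 − 0.1506 = 0.8494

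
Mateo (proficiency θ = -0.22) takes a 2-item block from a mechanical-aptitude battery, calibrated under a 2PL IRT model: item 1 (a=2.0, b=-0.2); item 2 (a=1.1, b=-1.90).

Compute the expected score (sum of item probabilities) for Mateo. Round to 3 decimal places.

1.354

P(θ) = 1 / (1 + exp(−a(θ − b)))
P_1 = 1/(1+e^{0.0400}) = 0.4900
P_2 = 1/(1+e^{-1.8480}) = 0.8639
E[score] = 0.4900 + 0.8639 = 1.3539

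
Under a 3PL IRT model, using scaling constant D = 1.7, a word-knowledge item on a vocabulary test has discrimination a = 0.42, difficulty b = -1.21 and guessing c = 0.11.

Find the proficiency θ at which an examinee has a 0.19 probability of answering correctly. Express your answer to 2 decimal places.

-4.45

P(θ) = c + (1 − c) · 1 / (1 + exp(−D·a(θ − b)))
Remove guessing floor: (0.19 − 0.11)/(1 − 0.11) = 0.0899
logit = ln(0.0899/0.9101) = -2.3150
θ = b + logit/(1.7·a) = -1.21 + (-2.3150)/0.7140 = -4.4523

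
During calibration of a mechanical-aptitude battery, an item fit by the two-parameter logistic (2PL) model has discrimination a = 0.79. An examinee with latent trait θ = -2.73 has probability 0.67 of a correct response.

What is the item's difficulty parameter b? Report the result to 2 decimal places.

-3.63

P(θ) = 1 / (1 + exp(−a(θ − b)))
logit(0.67) = ln(0.67/0.33) = 0.7082
b = θ − logit/(a) = -2.73 − 0.7082/0.7900 = -3.6264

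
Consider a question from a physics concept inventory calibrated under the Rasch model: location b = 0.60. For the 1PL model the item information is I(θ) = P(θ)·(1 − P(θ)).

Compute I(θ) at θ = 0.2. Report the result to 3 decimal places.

0.240

P = 1/(1+e^{0.4000}) = 0.4013
P(1−P) = 0.4013 × 0.5987 = 0.2403
I = P(1−P) = 0.24026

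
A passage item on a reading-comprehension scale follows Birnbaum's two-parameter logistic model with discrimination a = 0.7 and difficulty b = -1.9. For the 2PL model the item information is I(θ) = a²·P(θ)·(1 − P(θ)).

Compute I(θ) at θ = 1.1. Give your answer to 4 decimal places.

P = 1/(1+e^{-2.1000}) = 0.8909
P(1−P) = 0.8909 × 0.1091 = 0.0972
I = a² × P(1−P) = 0.7² × 0.0972 = 0.04763

0.0476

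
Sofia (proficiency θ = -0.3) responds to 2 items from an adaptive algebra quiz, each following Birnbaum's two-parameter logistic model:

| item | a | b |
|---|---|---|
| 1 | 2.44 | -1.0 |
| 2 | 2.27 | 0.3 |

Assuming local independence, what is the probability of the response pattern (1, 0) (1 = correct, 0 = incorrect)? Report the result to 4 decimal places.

0.6739

P(θ) = 1 / (1 + exp(−a(θ − b)))
P_1 = 1/(1+e^{-1.7080}) = 0.8466
P_2 = 1/(1+e^{1.3620}) = 0.2039
L = P_1 × (1−P_2) = 0.8466 × 0.7961 = 0.67395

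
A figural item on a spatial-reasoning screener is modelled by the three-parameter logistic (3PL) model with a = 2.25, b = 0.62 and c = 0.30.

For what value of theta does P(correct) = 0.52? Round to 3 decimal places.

P(theta) = c + (1 − c) · 1 / (1 + exp(−a(theta − b)))
Remove guessing floor: (0.52 − 0.30)/(1 − 0.30) = 0.3143
logit = ln(0.3143/0.6857) = -0.7802
theta = b + logit/(a) = 0.62 + (-0.7802)/2.2500 = 0.2733

0.273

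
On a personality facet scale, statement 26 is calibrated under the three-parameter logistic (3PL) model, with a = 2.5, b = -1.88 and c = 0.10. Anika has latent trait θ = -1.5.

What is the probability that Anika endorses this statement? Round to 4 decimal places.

P(θ) = c + (1 − c) · 1 / (1 + exp(−a(θ − b)))
Exponent: 2.5 × (-1.5 − (-1.88)) = 0.9500
1/(1 + e^{-0.9500}) = 0.7211
P = 0.10 + 0.90 × 0.7211 = 0.7490

0.7490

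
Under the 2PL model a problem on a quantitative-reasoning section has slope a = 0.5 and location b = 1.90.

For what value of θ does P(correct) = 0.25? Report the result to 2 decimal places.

-0.30

P(θ) = 1 / (1 + exp(−a(θ − b)))
logit = ln(0.2500/0.7500) = -1.0986
θ = b + logit/(a) = 1.90 + (-1.0986)/0.5000 = -0.2972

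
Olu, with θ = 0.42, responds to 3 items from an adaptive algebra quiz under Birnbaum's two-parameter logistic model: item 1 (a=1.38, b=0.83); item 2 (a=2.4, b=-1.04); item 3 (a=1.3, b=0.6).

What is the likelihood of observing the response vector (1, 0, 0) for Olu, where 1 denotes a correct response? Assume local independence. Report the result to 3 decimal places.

0.006

P(θ) = 1 / (1 + exp(−a(θ − b)))
P_1 = 1/(1+e^{0.5658}) = 0.3622
P_2 = 1/(1+e^{-3.5040}) = 0.9708
P_3 = 1/(1+e^{0.2340}) = 0.4418
L = P_1 × (1−P_2) × (1−P_3) = 0.3622 × 0.0292 × 0.5582 = 0.00590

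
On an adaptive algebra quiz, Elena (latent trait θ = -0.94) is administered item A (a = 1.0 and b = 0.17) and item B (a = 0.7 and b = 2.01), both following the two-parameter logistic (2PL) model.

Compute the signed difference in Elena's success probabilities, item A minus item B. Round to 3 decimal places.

0.135

P(θ) = 1 / (1 + exp(−a(θ − b)))
P_A = 0.2479
P_B = 0.1125
P_A − P_B = 0.1353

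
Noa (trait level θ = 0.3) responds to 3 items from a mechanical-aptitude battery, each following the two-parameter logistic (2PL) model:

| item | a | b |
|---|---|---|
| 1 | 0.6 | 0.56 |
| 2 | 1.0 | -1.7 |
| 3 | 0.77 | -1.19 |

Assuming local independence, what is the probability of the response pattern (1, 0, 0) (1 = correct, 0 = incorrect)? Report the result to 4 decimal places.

0.0132

P(θ) = 1 / (1 + exp(−a(θ − b)))
P_1 = 1/(1+e^{0.1560}) = 0.4611
P_2 = 1/(1+e^{-2.0000}) = 0.8808
P_3 = 1/(1+e^{-1.1473}) = 0.7590
L = P_1 × (1−P_2) × (1−P_3) = 0.4611 × 0.1192 × 0.2410 = 0.01324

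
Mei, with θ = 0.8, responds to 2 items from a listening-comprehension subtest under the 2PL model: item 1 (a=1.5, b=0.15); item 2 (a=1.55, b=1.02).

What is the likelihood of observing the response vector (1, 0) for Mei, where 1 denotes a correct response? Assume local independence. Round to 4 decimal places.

P(θ) = 1 / (1 + exp(−a(θ − b)))
P_1 = 1/(1+e^{-0.9750}) = 0.7261
P_2 = 1/(1+e^{0.3410}) = 0.4156
L = P_1 × (1−P_2) = 0.7261 × 0.5844 = 0.42437

0.4244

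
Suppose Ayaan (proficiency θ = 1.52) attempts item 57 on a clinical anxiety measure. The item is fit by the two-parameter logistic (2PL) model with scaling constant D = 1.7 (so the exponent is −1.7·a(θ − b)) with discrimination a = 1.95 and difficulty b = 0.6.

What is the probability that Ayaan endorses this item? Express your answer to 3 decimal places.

0.955

P(θ) = 1 / (1 + exp(−D·a(θ − b)))
Exponent: 1.7 × 1.95 × (1.52 − 0.6) = 3.0498
1/(1 + e^{-3.0498}) = 0.9548
P = 0.9548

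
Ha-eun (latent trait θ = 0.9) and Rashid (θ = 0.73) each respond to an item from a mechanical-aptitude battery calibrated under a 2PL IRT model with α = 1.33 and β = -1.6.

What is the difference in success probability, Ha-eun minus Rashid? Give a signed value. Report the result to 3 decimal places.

0.008

P(θ) = 1 / (1 + exp(−α(θ − β)))
P(Ha-eun) = 0.9653  [exponent 3.3250]
P(Rashid) = 0.9568  [exponent 3.0989]
Difference = 0.9653 − 0.9568 = 0.0084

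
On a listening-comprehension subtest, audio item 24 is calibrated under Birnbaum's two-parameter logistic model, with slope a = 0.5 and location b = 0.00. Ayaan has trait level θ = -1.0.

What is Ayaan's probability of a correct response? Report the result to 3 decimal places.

0.378

P(θ) = 1 / (1 + exp(−a(θ − b)))
Exponent: 0.5 × (-1.0 − 0.00) = -0.5000
1/(1 + e^{0.5000}) = 0.3775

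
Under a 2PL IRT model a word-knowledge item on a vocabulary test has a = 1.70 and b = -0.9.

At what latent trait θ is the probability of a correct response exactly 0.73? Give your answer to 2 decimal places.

P(θ) = 1 / (1 + exp(−a(θ − b)))
logit = ln(0.7300/0.2700) = 0.9946
θ = b + logit/(a) = -0.9 + 0.9946/1.7000 = -0.3149

-0.31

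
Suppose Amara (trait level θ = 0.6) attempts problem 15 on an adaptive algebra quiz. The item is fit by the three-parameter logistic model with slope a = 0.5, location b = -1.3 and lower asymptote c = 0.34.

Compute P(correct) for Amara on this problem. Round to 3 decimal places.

P(θ) = c + (1 − c) · 1 / (1 + exp(−a(θ − b)))
Exponent: 0.5 × (0.6 − (-1.3)) = 0.9500
1/(1 + e^{-0.9500}) = 0.7211
P = 0.34 + 0.66 × 0.7211 = 0.8159

0.816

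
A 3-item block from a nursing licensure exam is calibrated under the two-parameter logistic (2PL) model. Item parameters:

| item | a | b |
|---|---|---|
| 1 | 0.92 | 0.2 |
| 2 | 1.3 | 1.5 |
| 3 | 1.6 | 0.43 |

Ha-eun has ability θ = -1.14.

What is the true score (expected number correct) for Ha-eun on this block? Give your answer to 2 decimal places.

0.33

P(θ) = 1 / (1 + exp(−a(θ − b)))
P_1 = 1/(1+e^{1.2328}) = 0.2257
P_2 = 1/(1+e^{3.4320}) = 0.0313
P_3 = 1/(1+e^{2.5120}) = 0.0750
E[score] = 0.2257 + 0.0313 + 0.0750 = 0.3320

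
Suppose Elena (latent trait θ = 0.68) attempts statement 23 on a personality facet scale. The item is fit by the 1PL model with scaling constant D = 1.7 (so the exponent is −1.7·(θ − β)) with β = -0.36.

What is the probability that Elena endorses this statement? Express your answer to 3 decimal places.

P(θ) = 1 / (1 + exp(−D·(θ − β)))
Exponent: 1.7 × (0.68 − (-0.36)) = 1.7680
1/(1 + e^{-1.7680}) = 0.8542
P = 0.8542

0.854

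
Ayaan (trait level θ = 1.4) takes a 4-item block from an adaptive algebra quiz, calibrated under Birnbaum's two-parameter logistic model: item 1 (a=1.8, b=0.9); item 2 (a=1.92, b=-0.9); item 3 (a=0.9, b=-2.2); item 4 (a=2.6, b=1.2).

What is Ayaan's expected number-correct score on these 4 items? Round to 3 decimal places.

P(θ) = 1 / (1 + exp(−a(θ − b)))
P_1 = 1/(1+e^{-0.9000}) = 0.7109
P_2 = 1/(1+e^{-4.4160}) = 0.9881
P_3 = 1/(1+e^{-3.2400}) = 0.9623
P_4 = 1/(1+e^{-0.5200}) = 0.6271
E[score] = 0.7109 + 0.9881 + 0.9623 + 0.6271 = 3.2885

3.288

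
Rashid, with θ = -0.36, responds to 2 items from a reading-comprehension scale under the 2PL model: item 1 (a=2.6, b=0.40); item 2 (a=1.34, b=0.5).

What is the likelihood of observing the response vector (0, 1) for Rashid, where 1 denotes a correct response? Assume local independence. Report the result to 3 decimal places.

P(θ) = 1 / (1 + exp(−a(θ − b)))
P_1 = 1/(1+e^{1.9760}) = 0.1217
P_2 = 1/(1+e^{1.1524}) = 0.2401
L = (1−P_1) × P_2 = 0.8783 × 0.2401 = 0.21083

0.211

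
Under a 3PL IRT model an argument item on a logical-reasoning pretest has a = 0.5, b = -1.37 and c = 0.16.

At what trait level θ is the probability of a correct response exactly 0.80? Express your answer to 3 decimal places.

P(θ) = c + (1 − c) · 1 / (1 + exp(−a(θ − b)))
Remove guessing floor: (0.80 − 0.16)/(1 − 0.16) = 0.7619
logit = ln(0.7619/0.2381) = 1.1632
θ = b + logit/(a) = -1.37 + 1.1632/0.5000 = 0.9563

0.956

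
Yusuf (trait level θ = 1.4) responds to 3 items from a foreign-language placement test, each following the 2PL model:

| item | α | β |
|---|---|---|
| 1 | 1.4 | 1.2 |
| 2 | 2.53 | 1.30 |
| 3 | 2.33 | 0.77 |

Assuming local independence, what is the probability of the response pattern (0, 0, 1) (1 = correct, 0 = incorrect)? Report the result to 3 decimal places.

P(θ) = 1 / (1 + exp(−α(θ − β)))
P_1 = 1/(1+e^{-0.2800}) = 0.5695
P_2 = 1/(1+e^{-0.2530}) = 0.5629
P_3 = 1/(1+e^{-1.4679}) = 0.8127
L = (1−P_1) × (1−P_2) × P_3 = 0.4305 × 0.4371 × 0.8127 = 0.15291

0.153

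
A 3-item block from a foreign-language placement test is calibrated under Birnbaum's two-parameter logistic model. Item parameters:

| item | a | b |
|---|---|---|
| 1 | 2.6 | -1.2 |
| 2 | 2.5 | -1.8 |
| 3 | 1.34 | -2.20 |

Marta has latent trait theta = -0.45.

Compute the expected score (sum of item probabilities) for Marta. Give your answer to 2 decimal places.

P(theta) = 1 / (1 + exp(−a(theta − b)))
P_1 = 1/(1+e^{-1.9500}) = 0.8754
P_2 = 1/(1+e^{-3.3750}) = 0.9669
P_3 = 1/(1+e^{-2.3450}) = 0.9125
E[score] = 0.8754 + 0.9669 + 0.9125 = 2.7549

2.75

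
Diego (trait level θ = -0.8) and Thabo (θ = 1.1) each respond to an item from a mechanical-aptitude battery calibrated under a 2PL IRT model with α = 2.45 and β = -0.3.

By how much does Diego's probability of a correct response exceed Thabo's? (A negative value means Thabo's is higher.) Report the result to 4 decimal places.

P(θ) = 1 / (1 + exp(−α(θ − β)))
P(Diego) = 0.2271  [exponent -1.2250]
P(Thabo) = 0.9686  [exponent 3.4300]
Difference = 0.2271 − 0.9686 = -0.7416

-0.7416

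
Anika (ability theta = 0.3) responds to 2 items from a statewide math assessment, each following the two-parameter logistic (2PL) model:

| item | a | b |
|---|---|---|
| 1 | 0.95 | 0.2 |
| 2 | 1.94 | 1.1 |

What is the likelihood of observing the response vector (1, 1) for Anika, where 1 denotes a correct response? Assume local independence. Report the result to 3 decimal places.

0.092

P(theta) = 1 / (1 + exp(−a(theta − b)))
P_1 = 1/(1+e^{-0.0950}) = 0.5237
P_2 = 1/(1+e^{1.5520}) = 0.1748
L = P_1 × P_2 = 0.5237 × 0.1748 = 0.09155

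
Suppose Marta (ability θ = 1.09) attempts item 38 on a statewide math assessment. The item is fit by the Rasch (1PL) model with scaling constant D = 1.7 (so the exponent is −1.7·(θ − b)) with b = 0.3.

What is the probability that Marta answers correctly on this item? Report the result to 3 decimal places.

P(θ) = 1 / (1 + exp(−D·(θ − b)))
Exponent: 1.7 × (1.09 − 0.3) = 1.3430
1/(1 + e^{-1.3430}) = 0.7930
P = 0.7930

0.793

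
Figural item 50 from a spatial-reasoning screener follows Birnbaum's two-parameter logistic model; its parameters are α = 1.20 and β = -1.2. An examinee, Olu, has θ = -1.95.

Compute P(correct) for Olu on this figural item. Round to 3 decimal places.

0.289

P(θ) = 1 / (1 + exp(−α(θ − β)))
Exponent: 1.20 × (-1.95 − (-1.2)) = -0.9000
1/(1 + e^{0.9000}) = 0.2891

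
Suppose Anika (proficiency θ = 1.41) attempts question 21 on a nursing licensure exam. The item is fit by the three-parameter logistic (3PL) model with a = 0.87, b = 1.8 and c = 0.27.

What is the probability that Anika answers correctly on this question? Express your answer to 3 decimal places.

P(θ) = c + (1 − c) · 1 / (1 + exp(−a(θ − b)))
Exponent: 0.87 × (1.41 − 1.8) = -0.3393
1/(1 + e^{0.3393}) = 0.4160
P = 0.27 + 0.73 × 0.4160 = 0.5737

0.574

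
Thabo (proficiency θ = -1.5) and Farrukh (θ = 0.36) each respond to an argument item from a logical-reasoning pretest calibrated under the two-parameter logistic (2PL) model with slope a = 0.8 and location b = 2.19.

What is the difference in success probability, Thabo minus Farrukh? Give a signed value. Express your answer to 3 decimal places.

-0.138

P(θ) = 1 / (1 + exp(−a(θ − b)))
P(Thabo) = 0.0496  [exponent -2.9520]
P(Farrukh) = 0.1879  [exponent -1.4640]
Difference = 0.0496 − 0.1879 = -0.1382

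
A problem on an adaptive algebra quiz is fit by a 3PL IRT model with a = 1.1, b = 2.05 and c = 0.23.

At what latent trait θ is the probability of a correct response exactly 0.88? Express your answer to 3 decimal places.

3.586

P(θ) = c + (1 − c) · 1 / (1 + exp(−a(θ − b)))
Remove guessing floor: (0.88 − 0.23)/(1 − 0.23) = 0.8442
logit = ln(0.8442/0.1558) = 1.6895
θ = b + logit/(a) = 2.05 + 1.6895/1.1000 = 3.5859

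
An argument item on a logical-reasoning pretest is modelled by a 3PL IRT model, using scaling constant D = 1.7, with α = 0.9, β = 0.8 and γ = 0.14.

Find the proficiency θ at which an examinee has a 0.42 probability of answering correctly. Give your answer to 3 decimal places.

0.324

P(θ) = γ + (1 − γ) · 1 / (1 + exp(−D·α(θ − β)))
Remove guessing floor: (0.42 − 0.14)/(1 − 0.14) = 0.3256
logit = ln(0.3256/0.6744) = -0.7282
θ = β + logit/(1.7·α) = 0.8 + (-0.7282)/1.5300 = 0.3240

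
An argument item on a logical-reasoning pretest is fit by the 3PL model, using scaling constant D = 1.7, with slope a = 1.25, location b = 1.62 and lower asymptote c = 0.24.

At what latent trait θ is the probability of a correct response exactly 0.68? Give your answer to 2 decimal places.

1.77

P(θ) = c + (1 − c) · 1 / (1 + exp(−D·a(θ − b)))
Remove guessing floor: (0.68 − 0.24)/(1 − 0.24) = 0.5789
logit = ln(0.5789/0.4211) = 0.3185
θ = b + logit/(1.7·a) = 1.62 + 0.3185/2.1250 = 1.7699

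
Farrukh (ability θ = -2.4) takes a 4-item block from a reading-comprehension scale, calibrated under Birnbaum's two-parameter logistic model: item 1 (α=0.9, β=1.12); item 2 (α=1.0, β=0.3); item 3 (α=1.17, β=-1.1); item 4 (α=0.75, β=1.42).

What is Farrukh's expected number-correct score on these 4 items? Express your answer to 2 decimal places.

0.34

P(θ) = 1 / (1 + exp(−α(θ − β)))
P_1 = 1/(1+e^{3.1680}) = 0.0404
P_2 = 1/(1+e^{2.7000}) = 0.0630
P_3 = 1/(1+e^{1.5210}) = 0.1793
P_4 = 1/(1+e^{2.8650}) = 0.0539
E[score] = 0.0404 + 0.0630 + 0.1793 + 0.0539 = 0.3366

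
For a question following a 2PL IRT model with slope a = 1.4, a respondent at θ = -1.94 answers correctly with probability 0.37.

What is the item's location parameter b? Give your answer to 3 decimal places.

P(θ) = 1 / (1 + exp(−a(θ − b)))
logit(0.37) = ln(0.37/0.63) = -0.5322
b = θ − logit/(a) = -1.94 − (-0.5322)/1.4000 = -1.5598

-1.560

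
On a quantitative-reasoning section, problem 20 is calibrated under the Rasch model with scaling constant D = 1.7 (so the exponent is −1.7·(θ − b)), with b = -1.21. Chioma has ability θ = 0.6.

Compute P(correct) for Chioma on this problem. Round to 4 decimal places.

0.9559

P(θ) = 1 / (1 + exp(−D·(θ − b)))
Exponent: 1.7 × (0.6 − (-1.21)) = 3.0770
1/(1 + e^{-3.0770}) = 0.9559
P = 0.9559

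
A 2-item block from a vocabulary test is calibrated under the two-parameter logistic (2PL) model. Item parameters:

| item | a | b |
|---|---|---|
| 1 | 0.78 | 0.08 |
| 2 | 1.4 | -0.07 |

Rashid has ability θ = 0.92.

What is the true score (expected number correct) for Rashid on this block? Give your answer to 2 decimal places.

P(θ) = 1 / (1 + exp(−a(θ − b)))
P_1 = 1/(1+e^{-0.6552}) = 0.6582
P_2 = 1/(1+e^{-1.3860}) = 0.8000
E[score] = 0.6582 + 0.8000 = 1.4581

1.46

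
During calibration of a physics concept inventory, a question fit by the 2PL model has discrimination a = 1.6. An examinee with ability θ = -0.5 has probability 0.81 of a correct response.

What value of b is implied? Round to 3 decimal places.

P(θ) = 1 / (1 + exp(−a(θ − b)))
logit(0.81) = ln(0.81/0.19) = 1.4500
b = θ − logit/(a) = -0.5 − 1.4500/1.6000 = -1.4063

-1.406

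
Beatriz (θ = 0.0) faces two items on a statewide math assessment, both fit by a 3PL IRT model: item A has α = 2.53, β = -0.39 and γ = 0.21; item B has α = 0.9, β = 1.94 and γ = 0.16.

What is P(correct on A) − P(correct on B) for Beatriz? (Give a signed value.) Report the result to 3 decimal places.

0.501

P(θ) = γ + (1 − γ) · 1 / (1 + exp(−α(θ − β)))
P_A = 0.7855
P_B = 0.2848
P_A − P_B = 0.5007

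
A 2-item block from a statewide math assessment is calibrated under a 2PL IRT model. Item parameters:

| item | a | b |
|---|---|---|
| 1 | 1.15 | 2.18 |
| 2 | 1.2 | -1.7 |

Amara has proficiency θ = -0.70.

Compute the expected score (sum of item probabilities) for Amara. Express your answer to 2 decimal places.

0.80

P(θ) = 1 / (1 + exp(−a(θ − b)))
P_1 = 1/(1+e^{3.3120}) = 0.0352
P_2 = 1/(1+e^{-1.2000}) = 0.7685
E[score] = 0.0352 + 0.7685 = 0.8037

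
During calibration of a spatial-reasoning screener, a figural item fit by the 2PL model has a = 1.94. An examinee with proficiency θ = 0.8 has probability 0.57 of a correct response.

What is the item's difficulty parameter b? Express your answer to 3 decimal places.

P(θ) = 1 / (1 + exp(−a(θ − b)))
logit(0.57) = ln(0.57/0.43) = 0.2819
b = θ − logit/(a) = 0.8 − 0.2819/1.9400 = 0.6547

0.655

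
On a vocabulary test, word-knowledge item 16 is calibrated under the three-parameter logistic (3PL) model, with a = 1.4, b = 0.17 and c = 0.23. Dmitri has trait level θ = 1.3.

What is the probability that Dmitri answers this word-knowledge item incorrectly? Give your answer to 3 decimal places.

P(θ) = c + (1 − c) · 1 / (1 + exp(−a(θ − b)))
Exponent: 1.4 × (1.3 − 0.17) = 1.5820
1/(1 + e^{-1.5820}) = 0.8295
P = 0.23 + 0.77 × 0.8295 = 0.8687
P(incorrect) = 1 − 0.8687 = 0.1313

0.131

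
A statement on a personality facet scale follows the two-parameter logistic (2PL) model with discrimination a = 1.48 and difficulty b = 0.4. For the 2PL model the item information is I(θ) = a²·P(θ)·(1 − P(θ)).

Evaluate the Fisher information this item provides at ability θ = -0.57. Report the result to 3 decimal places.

0.340

P = 1/(1+e^{1.4356}) = 0.1922
P(1−P) = 0.1922 × 0.8078 = 0.1553
I = a² × P(1−P) = 1.48² × 0.1553 = 0.34012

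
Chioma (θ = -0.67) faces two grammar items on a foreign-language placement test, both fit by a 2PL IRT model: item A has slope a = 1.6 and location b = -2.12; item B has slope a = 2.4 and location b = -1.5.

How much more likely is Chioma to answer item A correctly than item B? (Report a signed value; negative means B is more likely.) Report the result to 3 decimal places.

P(θ) = 1 / (1 + exp(−a(θ − b)))
P_A = 0.9105
P_B = 0.8800
P_A − P_B = 0.0306

0.031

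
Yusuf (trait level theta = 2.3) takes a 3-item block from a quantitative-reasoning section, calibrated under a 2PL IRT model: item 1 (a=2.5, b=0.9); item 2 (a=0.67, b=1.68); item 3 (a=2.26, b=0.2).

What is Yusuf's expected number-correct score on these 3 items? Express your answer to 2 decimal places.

P(theta) = 1 / (1 + exp(−a(theta − b)))
P_1 = 1/(1+e^{-3.5000}) = 0.9707
P_2 = 1/(1+e^{-0.4154}) = 0.6024
P_3 = 1/(1+e^{-4.7460}) = 0.9914
E[score] = 0.9707 + 0.6024 + 0.9914 = 2.5645

2.56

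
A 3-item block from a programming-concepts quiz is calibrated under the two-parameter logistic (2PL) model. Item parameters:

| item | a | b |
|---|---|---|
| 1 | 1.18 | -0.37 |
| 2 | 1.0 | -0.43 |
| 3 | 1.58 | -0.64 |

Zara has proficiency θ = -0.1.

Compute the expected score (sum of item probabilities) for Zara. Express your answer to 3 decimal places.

P(θ) = 1 / (1 + exp(−a(θ − b)))
P_1 = 1/(1+e^{-0.3186}) = 0.5790
P_2 = 1/(1+e^{-0.3300}) = 0.5818
P_3 = 1/(1+e^{-0.8532}) = 0.7012
E[score] = 0.5790 + 0.5818 + 0.7012 = 1.8620

1.862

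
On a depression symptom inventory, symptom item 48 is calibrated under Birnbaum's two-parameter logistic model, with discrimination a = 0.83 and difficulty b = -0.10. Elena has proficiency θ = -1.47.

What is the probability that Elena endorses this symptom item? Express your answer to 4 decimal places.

P(θ) = 1 / (1 + exp(−a(θ − b)))
Exponent: 0.83 × (-1.47 − (-0.10)) = -1.1371
1/(1 + e^{1.1371}) = 0.2429

0.2429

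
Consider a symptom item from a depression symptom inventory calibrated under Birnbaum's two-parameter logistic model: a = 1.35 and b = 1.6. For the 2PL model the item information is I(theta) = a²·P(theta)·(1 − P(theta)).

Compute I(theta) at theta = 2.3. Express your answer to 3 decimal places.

0.367

P = 1/(1+e^{-0.9450}) = 0.7201
P(1−P) = 0.7201 × 0.2799 = 0.2016
I = a² × P(1−P) = 1.35² × 0.2016 = 0.36733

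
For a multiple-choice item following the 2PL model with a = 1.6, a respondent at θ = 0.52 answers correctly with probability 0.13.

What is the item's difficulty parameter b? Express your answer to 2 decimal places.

P(θ) = 1 / (1 + exp(−a(θ − b)))
logit(0.13) = ln(0.13/0.87) = -1.9010
b = θ − logit/(a) = 0.52 − (-1.9010)/1.6000 = 1.7081

1.71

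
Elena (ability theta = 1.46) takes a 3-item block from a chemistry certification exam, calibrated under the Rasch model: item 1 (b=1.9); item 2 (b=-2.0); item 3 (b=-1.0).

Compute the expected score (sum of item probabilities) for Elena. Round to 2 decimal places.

P(theta) = 1 / (1 + exp(−(theta − b)))
P_1 = 1/(1+e^{0.4400}) = 0.3917
P_2 = 1/(1+e^{-3.4600}) = 0.9695
P_3 = 1/(1+e^{-2.4600}) = 0.9213
E[score] = 0.3917 + 0.9695 + 0.9213 = 2.2826

2.28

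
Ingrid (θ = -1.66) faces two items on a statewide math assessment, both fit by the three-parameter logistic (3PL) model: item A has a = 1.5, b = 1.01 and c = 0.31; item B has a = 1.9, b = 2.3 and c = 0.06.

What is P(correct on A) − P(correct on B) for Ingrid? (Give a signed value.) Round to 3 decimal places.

P(θ) = c + (1 − c) · 1 / (1 + exp(−a(θ − b)))
P_A = 0.3223
P_B = 0.0605
P_A − P_B = 0.2618

0.262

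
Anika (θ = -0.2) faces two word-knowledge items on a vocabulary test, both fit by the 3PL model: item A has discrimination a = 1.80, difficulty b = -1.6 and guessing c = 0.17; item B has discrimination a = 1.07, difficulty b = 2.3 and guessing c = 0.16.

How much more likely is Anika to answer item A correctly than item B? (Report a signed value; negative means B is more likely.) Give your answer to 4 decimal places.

P(θ) = c + (1 − c) · 1 / (1 + exp(−a(θ − b)))
P_A = 0.9382
P_B = 0.2142
P_A − P_B = 0.7240

0.7240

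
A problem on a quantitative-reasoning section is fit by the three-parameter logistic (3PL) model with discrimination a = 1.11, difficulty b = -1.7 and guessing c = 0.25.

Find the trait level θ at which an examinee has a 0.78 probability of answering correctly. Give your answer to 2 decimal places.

P(θ) = c + (1 − c) · 1 / (1 + exp(−a(θ − b)))
Remove guessing floor: (0.78 − 0.25)/(1 − 0.25) = 0.7067
logit = ln(0.7067/0.2933) = 0.8792
θ = b + logit/(a) = -1.7 + 0.8792/1.1100 = -0.9079

-0.91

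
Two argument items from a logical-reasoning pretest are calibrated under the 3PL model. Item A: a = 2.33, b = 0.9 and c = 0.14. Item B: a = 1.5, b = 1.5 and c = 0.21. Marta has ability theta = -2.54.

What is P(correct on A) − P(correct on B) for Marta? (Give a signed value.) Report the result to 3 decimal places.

-0.072

P(theta) = c + (1 − c) · 1 / (1 + exp(−a(theta − b)))
P_A = 0.1403
P_B = 0.2118
P_A − P_B = -0.0716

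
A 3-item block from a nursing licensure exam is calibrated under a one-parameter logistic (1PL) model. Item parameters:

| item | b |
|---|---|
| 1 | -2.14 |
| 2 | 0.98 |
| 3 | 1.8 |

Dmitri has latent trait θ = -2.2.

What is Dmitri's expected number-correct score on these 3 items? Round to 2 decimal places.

0.54

P(θ) = 1 / (1 + exp(−(θ − b)))
P_1 = 1/(1+e^{0.0600}) = 0.4850
P_2 = 1/(1+e^{3.1800}) = 0.0399
P_3 = 1/(1+e^{4.0000}) = 0.0180
E[score] = 0.4850 + 0.0399 + 0.0180 = 0.5429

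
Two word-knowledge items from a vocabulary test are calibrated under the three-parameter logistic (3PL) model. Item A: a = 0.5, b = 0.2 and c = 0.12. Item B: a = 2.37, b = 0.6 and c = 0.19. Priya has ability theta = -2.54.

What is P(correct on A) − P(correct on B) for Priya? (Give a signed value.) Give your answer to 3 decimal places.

P(theta) = c + (1 − c) · 1 / (1 + exp(−a(theta − b)))
P_A = 0.2983
P_B = 0.1905
P_A − P_B = 0.1078

0.108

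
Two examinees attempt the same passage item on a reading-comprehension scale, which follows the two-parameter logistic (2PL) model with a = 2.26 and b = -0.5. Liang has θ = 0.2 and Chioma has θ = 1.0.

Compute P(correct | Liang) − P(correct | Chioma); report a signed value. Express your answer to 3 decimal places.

P(θ) = 1 / (1 + exp(−a(θ − b)))
P(Liang) = 0.8295  [exponent 1.5820]
P(Chioma) = 0.9674  [exponent 3.3900]
Difference = 0.8295 − 0.9674 = -0.1379

-0.138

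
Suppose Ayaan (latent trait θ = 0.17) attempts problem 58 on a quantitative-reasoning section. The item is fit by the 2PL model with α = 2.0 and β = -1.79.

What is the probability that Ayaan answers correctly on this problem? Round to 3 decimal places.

0.981

P(θ) = 1 / (1 + exp(−α(θ − β)))
Exponent: 2.0 × (0.17 − (-1.79)) = 3.9200
1/(1 + e^{-3.9200}) = 0.9805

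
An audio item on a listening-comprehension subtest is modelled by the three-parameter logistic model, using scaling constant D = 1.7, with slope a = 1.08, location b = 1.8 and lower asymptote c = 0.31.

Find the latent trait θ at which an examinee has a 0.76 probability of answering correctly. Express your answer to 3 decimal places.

P(θ) = c + (1 − c) · 1 / (1 + exp(−D·a(θ − b)))
Remove guessing floor: (0.76 − 0.31)/(1 − 0.31) = 0.6522
logit = ln(0.6522/0.3478) = 0.6286
θ = b + logit/(1.7·a) = 1.8 + 0.6286/1.8360 = 2.1424

2.142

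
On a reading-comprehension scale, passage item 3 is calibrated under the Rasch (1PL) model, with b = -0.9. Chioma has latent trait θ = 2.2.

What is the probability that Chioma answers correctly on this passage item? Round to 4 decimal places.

P(θ) = 1 / (1 + exp(−(θ − b)))
Exponent: (2.2 − (-0.9)) = 3.1000
1/(1 + e^{-3.1000}) = 0.9569
P = 0.9569

0.9569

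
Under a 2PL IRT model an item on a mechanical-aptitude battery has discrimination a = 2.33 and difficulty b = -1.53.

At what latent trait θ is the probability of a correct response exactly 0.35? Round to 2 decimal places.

-1.80

P(θ) = 1 / (1 + exp(−a(θ − b)))
logit = ln(0.3500/0.6500) = -0.6190
θ = b + logit/(a) = -1.53 + (-0.6190)/2.3300 = -1.7957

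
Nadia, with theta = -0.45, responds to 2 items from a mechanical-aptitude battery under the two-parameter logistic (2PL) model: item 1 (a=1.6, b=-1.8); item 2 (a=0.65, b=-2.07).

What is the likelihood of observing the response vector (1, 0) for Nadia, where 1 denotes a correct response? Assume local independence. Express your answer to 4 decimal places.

0.2319

P(theta) = 1 / (1 + exp(−a(theta − b)))
P_1 = 1/(1+e^{-2.1600}) = 0.8966
P_2 = 1/(1+e^{-1.0530}) = 0.7414
L = P_1 × (1−P_2) = 0.8966 × 0.2586 = 0.23190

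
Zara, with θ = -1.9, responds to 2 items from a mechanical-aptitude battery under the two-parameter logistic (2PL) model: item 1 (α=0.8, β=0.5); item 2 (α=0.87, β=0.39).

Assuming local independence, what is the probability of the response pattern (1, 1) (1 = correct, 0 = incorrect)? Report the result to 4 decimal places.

0.0153

P(θ) = 1 / (1 + exp(−α(θ − β)))
P_1 = 1/(1+e^{1.9200}) = 0.1279
P_2 = 1/(1+e^{1.9923}) = 0.1200
L = P_1 × P_2 = 0.1279 × 0.1200 = 0.01535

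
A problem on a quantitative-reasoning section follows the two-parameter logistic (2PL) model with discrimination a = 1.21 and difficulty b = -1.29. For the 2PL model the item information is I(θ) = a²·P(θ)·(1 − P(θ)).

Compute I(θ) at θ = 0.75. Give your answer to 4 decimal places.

0.1054

P = 1/(1+e^{-2.4684}) = 0.9219
P(1−P) = 0.9219 × 0.0781 = 0.0720
I = a² × P(1−P) = 1.21² × 0.0720 = 0.10542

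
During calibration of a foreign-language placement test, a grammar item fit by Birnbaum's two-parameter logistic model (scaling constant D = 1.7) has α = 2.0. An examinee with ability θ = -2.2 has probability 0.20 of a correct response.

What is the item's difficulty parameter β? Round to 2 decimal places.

-1.79

P(θ) = 1 / (1 + exp(−D·α(θ − β)))
logit(0.20) = ln(0.20/0.80) = -1.3863
β = θ − logit/(1.7·α) = -2.2 − (-1.3863)/3.4000 = -1.7923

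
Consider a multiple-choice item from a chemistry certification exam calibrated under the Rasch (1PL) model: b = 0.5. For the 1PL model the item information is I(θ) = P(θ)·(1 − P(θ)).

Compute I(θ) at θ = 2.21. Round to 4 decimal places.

0.1297

P = 1/(1+e^{-1.7100}) = 0.8468
P(1−P) = 0.8468 × 0.1532 = 0.1297
I = P(1−P) = 0.12970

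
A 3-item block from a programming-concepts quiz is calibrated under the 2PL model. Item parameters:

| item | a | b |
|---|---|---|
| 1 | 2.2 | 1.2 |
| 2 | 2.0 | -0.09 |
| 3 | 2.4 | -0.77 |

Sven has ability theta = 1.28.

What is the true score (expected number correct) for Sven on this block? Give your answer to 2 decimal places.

P(theta) = 1 / (1 + exp(−a(theta − b)))
P_1 = 1/(1+e^{-0.1760}) = 0.5439
P_2 = 1/(1+e^{-2.7400}) = 0.9393
P_3 = 1/(1+e^{-4.9200}) = 0.9928
E[score] = 0.5439 + 0.9393 + 0.9928 = 2.4760

2.48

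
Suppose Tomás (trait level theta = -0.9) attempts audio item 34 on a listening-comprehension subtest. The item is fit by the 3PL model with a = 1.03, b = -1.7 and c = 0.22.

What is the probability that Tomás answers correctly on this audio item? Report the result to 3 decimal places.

P(theta) = c + (1 − c) · 1 / (1 + exp(−a(theta − b)))
Exponent: 1.03 × (-0.9 − (-1.7)) = 0.8240
1/(1 + e^{-0.8240}) = 0.6951
P = 0.22 + 0.78 × 0.6951 = 0.7622

0.762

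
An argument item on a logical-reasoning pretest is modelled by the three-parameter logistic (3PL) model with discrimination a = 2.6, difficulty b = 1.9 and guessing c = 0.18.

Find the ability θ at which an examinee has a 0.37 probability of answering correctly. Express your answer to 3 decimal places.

P(θ) = c + (1 − c) · 1 / (1 + exp(−a(θ − b)))
Remove guessing floor: (0.37 − 0.18)/(1 − 0.18) = 0.2317
logit = ln(0.2317/0.7683) = -1.1987
θ = b + logit/(a) = 1.9 + (-1.1987)/2.6000 = 1.4390

1.439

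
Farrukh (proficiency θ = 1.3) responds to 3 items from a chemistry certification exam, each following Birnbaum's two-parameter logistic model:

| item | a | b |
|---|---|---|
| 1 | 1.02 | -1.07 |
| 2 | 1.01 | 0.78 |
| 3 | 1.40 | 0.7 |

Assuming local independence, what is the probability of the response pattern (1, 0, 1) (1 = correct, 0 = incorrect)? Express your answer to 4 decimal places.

0.2383

P(θ) = 1 / (1 + exp(−a(θ − b)))
P_1 = 1/(1+e^{-2.4174}) = 0.9181
P_2 = 1/(1+e^{-0.5252}) = 0.6284
P_3 = 1/(1+e^{-0.8400}) = 0.6985
L = P_1 × (1−P_2) × P_3 = 0.9181 × 0.3716 × 0.6985 = 0.23833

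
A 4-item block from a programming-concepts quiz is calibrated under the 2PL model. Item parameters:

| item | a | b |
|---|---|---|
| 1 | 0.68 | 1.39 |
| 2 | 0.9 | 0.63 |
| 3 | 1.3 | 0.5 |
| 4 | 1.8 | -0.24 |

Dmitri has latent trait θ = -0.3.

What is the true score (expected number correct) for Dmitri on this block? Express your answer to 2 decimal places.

1.28

P(θ) = 1 / (1 + exp(−a(θ − b)))
P_1 = 1/(1+e^{1.1492}) = 0.2406
P_2 = 1/(1+e^{0.8370}) = 0.3022
P_3 = 1/(1+e^{1.0400}) = 0.2611
P_4 = 1/(1+e^{0.1080}) = 0.4730
E[score] = 0.2406 + 0.3022 + 0.2611 + 0.4730 = 1.2770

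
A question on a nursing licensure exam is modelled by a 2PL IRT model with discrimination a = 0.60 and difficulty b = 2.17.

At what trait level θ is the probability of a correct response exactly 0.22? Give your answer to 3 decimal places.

P(θ) = 1 / (1 + exp(−a(θ − b)))
logit = ln(0.2200/0.7800) = -1.2657
θ = b + logit/(a) = 2.17 + (-1.2657)/0.6000 = 0.0606

0.061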